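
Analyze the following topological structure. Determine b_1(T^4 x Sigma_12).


pi_1(A x B) = pi_1(A) x pi_1(B); rank of abelianization = b_1.
b_1(T^4) = 4, b_1(Sigma_12) = 2*12 = 24.
b_1(product) = 4 + 24 = 28

28


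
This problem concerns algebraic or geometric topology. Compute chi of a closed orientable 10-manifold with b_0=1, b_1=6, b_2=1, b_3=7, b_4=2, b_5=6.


By Poincare duality b_k = b_{10-k}, so full Betti numbers: b_0=1, b_1=6, b_2=1, b_3=7, b_4=2, b_5=6, b_6=2, b_7=7, b_8=1, b_9=6, b_10=1.
chi = sum (-1)^k b_k = -24

-24


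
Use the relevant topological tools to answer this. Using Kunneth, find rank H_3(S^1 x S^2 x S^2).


Each S^d has Poincare polynomial 1 + t^d.
The product S^1 x S^2 x S^2 has Poincare polynomial prod(1+t^d_i).
Expanding: b_0=1, b_1=1, b_2=2, b_3=2, b_4=1, b_5=1.
b_3 = 2

2


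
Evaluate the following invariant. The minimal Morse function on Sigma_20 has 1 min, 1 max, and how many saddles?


A perfect Morse function has m_k = b_k.
For Sigma_20: b_0=1, b_1=2g=40, b_2=1.
Saddles m_1 = 2g = 40

40


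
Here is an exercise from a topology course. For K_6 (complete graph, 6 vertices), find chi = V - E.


K_6: V = 6, E = C(6,2) = 15.
chi = V - E = 6 - 15 = -9

-9


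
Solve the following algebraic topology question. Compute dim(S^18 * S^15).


Join of spheres: S^m * S^n = S^{m+n+1}.
dim = 18 + 15 + 1 = 34

34


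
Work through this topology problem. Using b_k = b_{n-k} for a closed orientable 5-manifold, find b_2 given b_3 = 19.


Poincare duality for closed orientable n-manifolds: b_k = b_{n-k}.
Here n = 5, so b_2 = b_3 = 19

19


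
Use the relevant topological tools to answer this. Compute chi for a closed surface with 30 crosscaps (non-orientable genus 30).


For a non-orientable closed surface with k crosscaps: chi = 2 - k.
Here k = 30.
chi = 2 - 30 = -28

-28


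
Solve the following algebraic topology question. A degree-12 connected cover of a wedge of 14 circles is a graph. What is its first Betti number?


Nielsen-Schreier: an index-n subgroup of F_r is free of rank 1 + n(r-1).
Equivalently: chi(cover) = n*chi(base); chi(vee_r S^1) = 1 - 14 = -13.
chi(E) = 12*(-13) = -156; rank = 1 - chi(E) = 1 - (-156) = 157.
rank = 1 + 12*(14-1) = 1 + 156 = 157

157


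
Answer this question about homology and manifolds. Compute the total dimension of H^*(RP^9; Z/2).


H^k(RP^9; Z/2) = Z/2 for each 0 <= k <= 9.
Total dimension = 9 + 1 = 10

10


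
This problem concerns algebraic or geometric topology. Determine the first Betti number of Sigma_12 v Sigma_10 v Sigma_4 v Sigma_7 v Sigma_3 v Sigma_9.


For a wedge X v Y: reduced H_k(X v Y) = H_k(X) + H_k(Y).
Each Sigma_g contributes b_1 = 2g.
b_1 = 24 + 20 + 8 + 14 + 6 + 18 = 90

90


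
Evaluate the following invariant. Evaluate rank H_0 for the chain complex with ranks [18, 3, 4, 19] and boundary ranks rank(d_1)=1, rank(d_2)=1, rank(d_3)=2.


rank H_k = rank(ker d_k) - rank(im d_{k+1}).
rank(ker d_0) = rank(C_0) - rank(d_0) = 18 - 0 = 18.
rank(im d_{0+1}) = 1.
rank H_0 = 18 - 1 = 17

17


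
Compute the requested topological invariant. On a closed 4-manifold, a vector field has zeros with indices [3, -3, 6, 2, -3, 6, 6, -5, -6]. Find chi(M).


Poincare-Hopf: chi(M) = sum of indices of zeros.
chi = (3) + (-3) + (6) + (2) + (-3) + (6) + (6) + (-5) + (-6) = 6

6


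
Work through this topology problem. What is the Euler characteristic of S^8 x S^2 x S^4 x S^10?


chi is multiplicative: chi(X x Y) = chi(X) chi(Y).
Each even-dim sphere has chi = 2. There are 4 factors.
chi = 2^4 = 16

16


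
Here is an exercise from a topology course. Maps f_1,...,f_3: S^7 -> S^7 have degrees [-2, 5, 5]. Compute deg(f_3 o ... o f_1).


Degree is multiplicative: deg(composition) = product of degrees.
= (-2) * (5) * (5) = -50

-50


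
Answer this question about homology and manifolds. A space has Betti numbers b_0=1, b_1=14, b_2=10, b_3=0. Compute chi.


chi = sum_k (-1)^k b_k.
= (1) + (-14) + (10) + (0)
= -3

-3


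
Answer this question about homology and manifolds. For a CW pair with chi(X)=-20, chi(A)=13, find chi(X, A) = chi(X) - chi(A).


Relative Euler characteristic: chi(X, A) = chi(X) - chi(A).
= -20 - (13) = -33

-33


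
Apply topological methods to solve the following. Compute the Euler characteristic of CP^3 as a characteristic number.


For any closed oriented manifold, <e(TM),[M]> = chi(M).
chi(CP^3) = 3+1 = 4

4


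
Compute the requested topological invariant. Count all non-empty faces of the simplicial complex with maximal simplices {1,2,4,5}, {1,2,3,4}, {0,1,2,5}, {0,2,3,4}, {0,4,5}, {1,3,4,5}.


Each maximal simplex on m vertices has 2^m - 1 nonempty faces.
Take the union (dedupe shared faces).
Total distinct faces = 42

42


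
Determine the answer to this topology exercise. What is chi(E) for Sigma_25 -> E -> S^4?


chi(S^4) = 2 (n even), chi(Sigma_25) = 2 - 2*25 = -48.
chi(E) = 2 * (-48) = -96

-96


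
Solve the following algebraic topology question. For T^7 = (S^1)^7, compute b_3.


By the Kunneth formula, b_k(T^n) = C(n,k).
b_3(T^7) = C(7,3).
C(7,3) = 7!/(3!*4!) = 35

35


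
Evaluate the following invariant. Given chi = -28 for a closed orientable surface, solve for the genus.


chi = 2 - 2g for closed orientable surfaces.
-28 = 2 - 2g
2g = 2 - (-28) = 30
g = 15

15


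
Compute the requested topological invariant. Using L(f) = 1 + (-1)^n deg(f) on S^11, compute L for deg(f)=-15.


On S^11: L(f) = tr(f_0*) + (-1)^11 tr(f_11*) = 1 + (-1)^11 * deg(f).
L(f) = 1 + (-1)^11 * -15 = 1 + 15 = 16

16


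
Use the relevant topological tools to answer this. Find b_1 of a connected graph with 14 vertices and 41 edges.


For a connected graph: rank(pi_1) = b_1 = E - V + 1 = 1 - chi.
chi = V - E = 14 - 41 = -27.
rank = 1 - (-27) = 41 - 14 + 1 = 28

28


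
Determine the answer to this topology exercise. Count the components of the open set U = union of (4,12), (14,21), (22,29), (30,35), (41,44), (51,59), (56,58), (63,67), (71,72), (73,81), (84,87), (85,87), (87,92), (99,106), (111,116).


Sort and merge overlapping open intervals.
Merged: (4,12), (14,21), (22,29), (30,35), (41,44), (51,59), (63,67), (71,72), (73,81), (84,87), (87,92), (99,106), (111,116).
Number of components = 13

13


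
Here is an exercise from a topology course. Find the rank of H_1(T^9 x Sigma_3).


pi_1(A x B) = pi_1(A) x pi_1(B); rank of abelianization = b_1.
b_1(T^9) = 9, b_1(Sigma_3) = 2*3 = 6.
b_1(product) = 9 + 6 = 15

15


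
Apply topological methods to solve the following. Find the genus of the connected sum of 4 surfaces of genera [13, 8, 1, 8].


Genus is additive under connected sum of orientable surfaces.
g = 13 + 8 + 1 + 8 = 30

30


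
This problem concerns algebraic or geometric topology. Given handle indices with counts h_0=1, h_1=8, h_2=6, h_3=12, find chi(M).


Handles of index k contribute (-1)^k to chi (same as CW cells).
chi = (1) + (-8) + (6) + (-12) = -13

-13


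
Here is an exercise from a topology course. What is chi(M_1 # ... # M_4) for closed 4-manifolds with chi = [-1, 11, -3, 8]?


For n-manifolds: chi(A#B) = chi(A) + chi(B) - chi(S^4).
chi(S^4) = 1 + (-1)^4 = 2.
chi(#) = (sum chi_i) - (4-1)*chi(S^4) = 15 - 3*2 = 9

9


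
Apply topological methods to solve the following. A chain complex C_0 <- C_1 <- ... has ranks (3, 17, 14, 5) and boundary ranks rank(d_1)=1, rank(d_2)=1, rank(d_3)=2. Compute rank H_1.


rank H_k = rank(ker d_k) - rank(im d_{k+1}).
rank(ker d_1) = rank(C_1) - rank(d_1) = 17 - 1 = 16.
rank(im d_{1+1}) = 1.
rank H_1 = 16 - 1 = 15

15


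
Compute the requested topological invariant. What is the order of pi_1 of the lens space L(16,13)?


pi_1(L(p,q)) = Z/pZ for any q coprime to p.
|pi_1(L(16,13))| = 16

16


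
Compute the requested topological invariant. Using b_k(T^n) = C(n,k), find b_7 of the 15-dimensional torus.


By the Kunneth formula, b_k(T^n) = C(n,k).
b_7(T^15) = C(15,7).
C(15,7) = 15!/(7!*8!) = 6435

6435


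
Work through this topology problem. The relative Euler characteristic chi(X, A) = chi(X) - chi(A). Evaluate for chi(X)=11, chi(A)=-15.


Relative Euler characteristic: chi(X, A) = chi(X) - chi(A).
= 11 - (-15) = 26

26


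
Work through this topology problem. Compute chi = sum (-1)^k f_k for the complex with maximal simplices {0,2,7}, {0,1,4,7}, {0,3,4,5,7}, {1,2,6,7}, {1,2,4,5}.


Enumerate all faces; f-vector: f_0=8, f_1=22, f_2=22, f_3=8, f_4=1.
chi = sum (-1)^k f_k = 1

1


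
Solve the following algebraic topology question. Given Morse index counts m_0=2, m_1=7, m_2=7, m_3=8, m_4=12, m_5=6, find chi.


Morse theory: chi(M) = sum_k (-1)^k m_k where m_k = #(index-k critical points).
= (2) + (-7) + (7) + (-8) + (12) + (-6) = 0

0


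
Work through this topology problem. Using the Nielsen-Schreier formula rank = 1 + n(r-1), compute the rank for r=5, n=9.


Nielsen-Schreier: an index-n subgroup of F_r is free of rank 1 + n(r-1).
Equivalently: chi(cover) = n*chi(base); chi(vee_r S^1) = 1 - 5 = -4.
chi(E) = 9*(-4) = -36; rank = 1 - chi(E) = 1 - (-36) = 37.
rank = 1 + 9*(5-1) = 1 + 36 = 37

37


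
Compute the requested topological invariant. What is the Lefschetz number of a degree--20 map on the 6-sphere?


On S^6: L(f) = tr(f_0*) + (-1)^6 tr(f_6*) = 1 + (-1)^6 * deg(f).
L(f) = 1 + (-1)^6 * -20 = 1 + -20 = -19

-19


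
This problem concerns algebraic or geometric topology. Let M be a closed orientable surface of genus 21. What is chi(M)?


For a closed orientable surface of genus g: chi = 2 - 2g.
Here g = 21.
chi = 2 - 2*21 = 2 - 42 = -40

-40


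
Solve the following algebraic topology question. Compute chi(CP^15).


CP^15 has one cell in each even dimension 0, 2, ..., 2*15 (15+1 cells total).
All cells are even-dimensional, so chi = number of cells.
chi = 15 + 1 = 16

16


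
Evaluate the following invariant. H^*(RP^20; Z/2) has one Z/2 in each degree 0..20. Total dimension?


H^k(RP^20; Z/2) = Z/2 for each 0 <= k <= 20.
Total dimension = 20 + 1 = 21

21


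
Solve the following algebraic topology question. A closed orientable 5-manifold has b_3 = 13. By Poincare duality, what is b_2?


Poincare duality for closed orientable n-manifolds: b_k = b_{n-k}.
Here n = 5, so b_2 = b_3 = 13

13


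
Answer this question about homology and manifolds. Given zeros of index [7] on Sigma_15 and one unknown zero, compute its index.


Poincare-Hopf: sum of indices = chi(M).
chi(Sigma_15) = 2 - 2*15 = -28.
Sum of known indices = 7.
x = chi - (sum known) = -28 - (7) = -35

-35


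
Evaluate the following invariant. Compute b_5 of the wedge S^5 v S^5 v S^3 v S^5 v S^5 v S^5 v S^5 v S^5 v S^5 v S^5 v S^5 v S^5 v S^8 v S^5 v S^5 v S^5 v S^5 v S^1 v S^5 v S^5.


For a wedge of spheres, H_k (k>0) is free on one generator per sphere of dimension k.
Spheres of dimension 5: count = 17.
b_5 = 17

17


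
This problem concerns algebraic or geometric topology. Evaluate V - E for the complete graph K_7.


K_7: V = 7, E = C(7,2) = 21.
chi = V - E = 7 - 21 = -14

-14


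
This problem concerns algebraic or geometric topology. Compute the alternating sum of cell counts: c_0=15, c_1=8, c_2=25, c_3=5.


chi = sum_k (-1)^k c_k.
= (-1)^0*15 + (-1)^1*8 + (-1)^2*25 + (-1)^3*5
= (15) + (-8) + (25) + (-5)
= 27

27


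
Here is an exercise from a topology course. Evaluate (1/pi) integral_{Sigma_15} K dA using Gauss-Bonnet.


Gauss-Bonnet: integral K dA = 2*pi*chi(M).
chi(Sigma_15) = 2 - 2*15 = -28.
(integral K dA)/pi = 2*chi = 2*(-28) = -56

-56


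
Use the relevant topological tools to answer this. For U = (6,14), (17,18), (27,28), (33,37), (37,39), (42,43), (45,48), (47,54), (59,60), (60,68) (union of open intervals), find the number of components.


Sort and merge overlapping open intervals.
Merged: (6,14), (17,18), (27,28), (33,37), (37,39), (42,43), (45,54), (59,60), (60,68).
Number of components = 9

9


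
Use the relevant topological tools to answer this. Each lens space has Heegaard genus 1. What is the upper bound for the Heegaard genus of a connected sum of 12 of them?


Heegaard genus satisfies g(A#B) <= g(A) + g(B).
Each lens space has g = 1.
Upper bound: 12 * 1 = 12

12


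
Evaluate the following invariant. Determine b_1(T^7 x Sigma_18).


pi_1(A x B) = pi_1(A) x pi_1(B); rank of abelianization = b_1.
b_1(T^7) = 7, b_1(Sigma_18) = 2*18 = 36.
b_1(product) = 7 + 36 = 43

43


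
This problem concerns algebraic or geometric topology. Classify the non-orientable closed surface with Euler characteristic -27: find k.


chi = 2 - k for closed non-orientable surfaces with k crosscaps.
-27 = 2 - k
k = 2 - (-27) = 29

29


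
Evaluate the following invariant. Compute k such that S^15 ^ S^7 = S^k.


S^m ^ S^n = S^{m+n}.
k = 15 + 7 = 22

22


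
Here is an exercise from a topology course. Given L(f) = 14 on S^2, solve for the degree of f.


L(f) = 1 + (-1)^2 deg(f) on S^2.
14 = 1 + (-1)^2 * deg(f)
(-1)^2 * deg(f) = 13
deg(f) = 13

13


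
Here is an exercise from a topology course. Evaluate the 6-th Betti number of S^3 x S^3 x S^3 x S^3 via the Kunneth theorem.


Each S^d has Poincare polynomial 1 + t^d.
The product S^3 x S^3 x S^3 x S^3 has Poincare polynomial prod(1+t^d_i).
Expanding: b_0=1, b_3=4, b_6=6, b_9=4, b_12=1.
b_6 = 6

6


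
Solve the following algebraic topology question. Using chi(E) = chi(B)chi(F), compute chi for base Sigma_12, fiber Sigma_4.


For a fiber bundle F -> E -> B (with CW structure): chi(E) = chi(B) * chi(F).
chi(Sigma_12) = -22, chi(Sigma_4) = -6.
chi(E) = (-22) * (-6) = 132

132


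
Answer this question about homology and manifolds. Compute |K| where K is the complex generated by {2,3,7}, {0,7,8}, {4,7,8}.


Each maximal simplex on m vertices has 2^m - 1 nonempty faces.
Take the union (dedupe shared faces).
Total distinct faces = 17

17


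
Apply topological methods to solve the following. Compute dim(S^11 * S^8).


Join of spheres: S^m * S^n = S^{m+n+1}.
dim = 11 + 8 + 1 = 20

20


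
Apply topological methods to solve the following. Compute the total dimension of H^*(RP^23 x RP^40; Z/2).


dim H^*(RP^n; Z/2) = n+1 (one Z/2 in each degree 0..n).
Total Betti number is multiplicative.
Total = (23+1) * (40+1) = 24 * 41 = 984

984


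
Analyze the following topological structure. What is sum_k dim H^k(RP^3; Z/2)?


H^k(RP^3; Z/2) = Z/2 for each 0 <= k <= 3.
Total dimension = 3 + 1 = 4

4


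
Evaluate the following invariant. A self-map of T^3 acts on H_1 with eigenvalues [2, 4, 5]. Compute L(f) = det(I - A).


For a torus self-map: L(f) = det(I - A) where A acts on H_1.
L(f) = (1-2) * (1-4) * (1-5) = -1 * -3 * -4 = -12

-12


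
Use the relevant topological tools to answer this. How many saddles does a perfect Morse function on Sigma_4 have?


A perfect Morse function has m_k = b_k.
For Sigma_4: b_0=1, b_1=2g=8, b_2=1.
Saddles m_1 = 2g = 8

8


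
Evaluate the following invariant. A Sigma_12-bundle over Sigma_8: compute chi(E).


For a fiber bundle F -> E -> B (with CW structure): chi(E) = chi(B) * chi(F).
chi(Sigma_8) = -14, chi(Sigma_12) = -22.
chi(E) = (-14) * (-22) = 308

308


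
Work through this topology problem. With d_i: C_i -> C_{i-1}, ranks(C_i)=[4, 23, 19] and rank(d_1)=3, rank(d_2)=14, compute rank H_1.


rank H_k = rank(ker d_k) - rank(im d_{k+1}).
rank(ker d_1) = rank(C_1) - rank(d_1) = 23 - 3 = 20.
rank(im d_{1+1}) = 14.
rank H_1 = 20 - 14 = 6

6


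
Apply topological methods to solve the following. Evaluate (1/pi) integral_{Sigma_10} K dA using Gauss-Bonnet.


Gauss-Bonnet: integral K dA = 2*pi*chi(M).
chi(Sigma_10) = 2 - 2*10 = -18.
(integral K dA)/pi = 2*chi = 2*(-18) = -36

-36


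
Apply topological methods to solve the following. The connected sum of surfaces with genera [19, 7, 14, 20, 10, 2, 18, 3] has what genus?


Genus is additive under connected sum of orientable surfaces.
g = 19 + 7 + 14 + 20 + 10 + 2 + 18 + 3 = 93

93


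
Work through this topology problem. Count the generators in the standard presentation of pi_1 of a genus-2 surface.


Standard presentation: pi_1(Sigma_g) = <a_1,b_1,...,a_g,b_g | [a_1,b_1]...[a_g,b_g] = 1>.
Number of generators = 2g = 2*2 = 4

4


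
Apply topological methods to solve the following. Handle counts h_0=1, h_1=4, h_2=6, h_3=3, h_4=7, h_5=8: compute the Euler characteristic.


Handles of index k contribute (-1)^k to chi (same as CW cells).
chi = (1) + (-4) + (6) + (-3) + (7) + (-8) = -1

-1


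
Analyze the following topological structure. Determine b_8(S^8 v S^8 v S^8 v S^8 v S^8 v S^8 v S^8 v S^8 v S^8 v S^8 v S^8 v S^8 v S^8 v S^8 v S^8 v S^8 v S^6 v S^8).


For a wedge of spheres, H_k (k>0) is free on one generator per sphere of dimension k.
Spheres of dimension 8: count = 17.
b_8 = 17

17


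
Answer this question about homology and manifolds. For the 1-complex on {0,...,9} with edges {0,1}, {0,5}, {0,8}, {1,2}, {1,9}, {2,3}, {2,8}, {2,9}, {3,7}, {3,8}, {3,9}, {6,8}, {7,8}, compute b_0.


Run DFS/union-find over 10 vertices.
V = 10, E = 13.
Number of components = 2

2


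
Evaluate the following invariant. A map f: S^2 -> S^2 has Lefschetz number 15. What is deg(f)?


L(f) = 1 + (-1)^2 deg(f) on S^2.
15 = 1 + (-1)^2 * deg(f)
(-1)^2 * deg(f) = 14
deg(f) = 14

14


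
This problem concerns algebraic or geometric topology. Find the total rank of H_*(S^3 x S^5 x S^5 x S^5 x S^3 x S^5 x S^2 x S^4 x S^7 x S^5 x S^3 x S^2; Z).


Total Betti number is multiplicative under products.
Each S^d (d>=1) has total Betti number 2.
There are 12 sphere factors.
Total = 2^12 = 4096

4096


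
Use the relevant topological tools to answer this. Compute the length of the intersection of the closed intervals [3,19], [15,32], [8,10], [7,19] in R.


Intersection = [max(a_i), min(b_i)] = [15, 10].
Since 15 > 10, the intersection is empty.
Length = 0

0


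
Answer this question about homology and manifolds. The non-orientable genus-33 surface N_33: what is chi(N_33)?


For a non-orientable closed surface with k crosscaps: chi = 2 - k.
Here k = 33.
chi = 2 - 33 = -31

-31


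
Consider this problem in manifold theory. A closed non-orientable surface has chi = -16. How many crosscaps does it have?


chi = 2 - k for closed non-orientable surfaces with k crosscaps.
-16 = 2 - k
k = 2 - (-16) = 18

18


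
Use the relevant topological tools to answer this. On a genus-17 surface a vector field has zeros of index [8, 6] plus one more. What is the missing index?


Poincare-Hopf: sum of indices = chi(M).
chi(Sigma_17) = 2 - 2*17 = -32.
Sum of known indices = 14.
x = chi - (sum known) = -32 - (14) = -46

-46


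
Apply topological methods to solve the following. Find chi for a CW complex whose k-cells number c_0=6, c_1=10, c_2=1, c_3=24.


chi = sum_k (-1)^k c_k.
= (-1)^0*6 + (-1)^1*10 + (-1)^2*1 + (-1)^3*24
= (6) + (-10) + (1) + (-24)
= -27

-27


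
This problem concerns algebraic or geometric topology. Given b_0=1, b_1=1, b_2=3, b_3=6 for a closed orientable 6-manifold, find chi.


By Poincare duality b_k = b_{6-k}, so full Betti numbers: b_0=1, b_1=1, b_2=3, b_3=6, b_4=3, b_5=1, b_6=1.
chi = sum (-1)^k b_k = 0

0


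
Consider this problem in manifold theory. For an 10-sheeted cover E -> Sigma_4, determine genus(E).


For an n-sheeted cover: chi(E) = n * chi(B).
chi(Sigma_4) = 2 - 2*4 = -6.
chi(E) = 10 * (-6) = -60.
genus(E) = (2 - chi(E))/2 = (2 - (-60))/2 = 62/2 = 31

31


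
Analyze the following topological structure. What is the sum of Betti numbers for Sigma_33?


For Sigma_33: b_0 = 1, b_1 = 2g = 66, b_2 = 1.
Total = 1 + 66 + 1 = 68

68


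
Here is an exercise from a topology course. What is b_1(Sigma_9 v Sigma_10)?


For a wedge: H_1(A v B) = H_1(A) + H_1(B).
b_1(Sigma_9) = 18, b_1(Sigma_10) = 20.
b_1 = 18 + 20 = 38

38


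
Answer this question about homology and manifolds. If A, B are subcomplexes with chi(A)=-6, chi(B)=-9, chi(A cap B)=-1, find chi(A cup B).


chi(A cup B) = chi(A) + chi(B) - chi(A cap B)
= -6 + (-9) - (-1)
= -14

-14


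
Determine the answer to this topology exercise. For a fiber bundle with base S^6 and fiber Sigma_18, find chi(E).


chi(S^6) = 2 (n even), chi(Sigma_18) = 2 - 2*18 = -34.
chi(E) = 2 * (-34) = -68

-68


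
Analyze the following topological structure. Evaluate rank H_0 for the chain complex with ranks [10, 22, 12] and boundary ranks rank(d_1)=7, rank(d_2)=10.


rank H_k = rank(ker d_k) - rank(im d_{k+1}).
rank(ker d_0) = rank(C_0) - rank(d_0) = 10 - 0 = 10.
rank(im d_{0+1}) = 7.
rank H_0 = 10 - 7 = 3

3


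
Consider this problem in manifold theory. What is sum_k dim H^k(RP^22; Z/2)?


H^k(RP^22; Z/2) = Z/2 for each 0 <= k <= 22.
Total dimension = 22 + 1 = 23

23


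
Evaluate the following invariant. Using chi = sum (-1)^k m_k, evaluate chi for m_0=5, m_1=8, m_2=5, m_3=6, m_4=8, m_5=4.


Morse theory: chi(M) = sum_k (-1)^k m_k where m_k = #(index-k critical points).
= (5) + (-8) + (5) + (-6) + (8) + (-4) = 0

0


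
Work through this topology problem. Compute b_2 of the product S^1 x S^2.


Each S^d has Poincare polynomial 1 + t^d.
The product S^1 x S^2 has Poincare polynomial prod(1+t^d_i).
Expanding: b_0=1, b_1=1, b_2=1, b_3=1.
b_2 = 1

1


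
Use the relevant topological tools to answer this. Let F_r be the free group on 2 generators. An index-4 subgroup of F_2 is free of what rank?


Nielsen-Schreier: an index-n subgroup of F_r is free of rank 1 + n(r-1).
Equivalently: chi(cover) = n*chi(base); chi(vee_r S^1) = 1 - 2 = -1.
chi(E) = 4*(-1) = -4; rank = 1 - chi(E) = 1 - (-4) = 5.
rank = 1 + 4*(2-1) = 1 + 4 = 5

5


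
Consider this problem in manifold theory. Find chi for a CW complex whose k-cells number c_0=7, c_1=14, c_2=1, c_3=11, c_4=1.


chi = sum_k (-1)^k c_k.
= (-1)^0*7 + (-1)^1*14 + (-1)^2*1 + (-1)^3*11 + (-1)^4*1
= (7) + (-14) + (1) + (-11) + (1)
= -16

-16


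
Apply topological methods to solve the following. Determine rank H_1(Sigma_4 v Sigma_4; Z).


For a wedge: H_1(A v B) = H_1(A) + H_1(B).
b_1(Sigma_4) = 8, b_1(Sigma_4) = 8.
b_1 = 8 + 8 = 16

16


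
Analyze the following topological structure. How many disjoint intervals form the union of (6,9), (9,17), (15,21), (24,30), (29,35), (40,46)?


Sort and merge overlapping open intervals.
Merged: (6,9), (9,21), (24,35), (40,46).
Number of components = 4

4


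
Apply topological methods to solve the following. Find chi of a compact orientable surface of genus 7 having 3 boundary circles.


For a compact orientable surface with genus g and b boundary components: chi = 2 - 2g - b.
chi = 2 - 2*7 - 3 = 2 - 14 - 3 = -15

-15


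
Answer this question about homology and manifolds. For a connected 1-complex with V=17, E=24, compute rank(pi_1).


For a connected graph: rank(pi_1) = b_1 = E - V + 1 = 1 - chi.
chi = V - E = 17 - 24 = -7.
rank = 1 - (-7) = 24 - 17 + 1 = 8

8


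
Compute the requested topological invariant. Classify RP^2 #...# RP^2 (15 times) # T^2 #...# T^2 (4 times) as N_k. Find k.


Since a >= 1, the sum is non-orientable; each T^2 can be replaced by RP^2 # RP^2 (since T^2#RP^2 = 3RP^2).
Total crosscaps k = 15 + 2*4 = 23.
Check via chi: chi = 15*1 + 4*0 - (15+4-1)*2 = -21 = 2 - k = -21. Consistent.

23


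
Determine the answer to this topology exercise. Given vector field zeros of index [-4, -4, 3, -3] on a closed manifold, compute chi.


Poincare-Hopf: chi(M) = sum of indices of zeros.
chi = (-4) + (-4) + (3) + (-3) = -8

-8


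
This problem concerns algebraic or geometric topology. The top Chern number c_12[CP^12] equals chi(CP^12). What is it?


For any closed oriented manifold, <e(TM),[M]> = chi(M).
chi(CP^12) = 12+1 = 13

13


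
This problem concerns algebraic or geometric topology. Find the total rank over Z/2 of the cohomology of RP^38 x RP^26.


dim H^*(RP^n; Z/2) = n+1 (one Z/2 in each degree 0..n).
Total Betti number is multiplicative.
Total = (38+1) * (26+1) = 39 * 27 = 1053

1053


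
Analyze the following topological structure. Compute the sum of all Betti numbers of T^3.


b_k(T^3) = C(3,k), so the sum over k is sum_k C(3,k) = 2^3.
Total = 2^3 = 8

8


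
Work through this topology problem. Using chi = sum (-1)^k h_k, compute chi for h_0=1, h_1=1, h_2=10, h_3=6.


Handles of index k contribute (-1)^k to chi (same as CW cells).
chi = (1) + (-1) + (10) + (-6) = 4

4


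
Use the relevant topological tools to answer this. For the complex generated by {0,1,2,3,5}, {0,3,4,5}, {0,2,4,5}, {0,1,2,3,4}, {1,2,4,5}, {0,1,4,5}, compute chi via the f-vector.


Enumerate all faces; f-vector: f_0=6, f_1=15, f_2=20, f_3=13, f_4=2.
chi = sum (-1)^k f_k = 0

0


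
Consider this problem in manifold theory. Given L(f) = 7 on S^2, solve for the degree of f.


L(f) = 1 + (-1)^2 deg(f) on S^2.
7 = 1 + (-1)^2 * deg(f)
(-1)^2 * deg(f) = 6
deg(f) = 6

6


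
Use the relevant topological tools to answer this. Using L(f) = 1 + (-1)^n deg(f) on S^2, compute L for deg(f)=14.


On S^2: L(f) = tr(f_0*) + (-1)^2 tr(f_2*) = 1 + (-1)^2 * deg(f).
L(f) = 1 + (-1)^2 * 14 = 1 + 14 = 15

15


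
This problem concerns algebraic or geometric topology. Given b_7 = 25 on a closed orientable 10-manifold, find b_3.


Poincare duality for closed orientable n-manifolds: b_k = b_{n-k}.
Here n = 10, so b_3 = b_7 = 25

25


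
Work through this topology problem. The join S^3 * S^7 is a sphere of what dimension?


Join of spheres: S^m * S^n = S^{m+n+1}.
dim = 3 + 7 + 1 = 11

11


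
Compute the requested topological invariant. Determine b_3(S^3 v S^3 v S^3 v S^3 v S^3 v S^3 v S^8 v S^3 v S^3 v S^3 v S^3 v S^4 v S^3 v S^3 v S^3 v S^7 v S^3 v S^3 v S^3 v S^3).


For a wedge of spheres, H_k (k>0) is free on one generator per sphere of dimension k.
Spheres of dimension 3: count = 17.
b_3 = 17

17


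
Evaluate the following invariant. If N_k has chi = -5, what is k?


chi = 2 - k for closed non-orientable surfaces with k crosscaps.
-5 = 2 - k
k = 2 - (-5) = 7

7


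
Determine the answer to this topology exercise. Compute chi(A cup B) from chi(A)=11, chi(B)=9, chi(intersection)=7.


chi(A cup B) = chi(A) + chi(B) - chi(A cap B)
= 11 + (9) - (7)
= 13

13


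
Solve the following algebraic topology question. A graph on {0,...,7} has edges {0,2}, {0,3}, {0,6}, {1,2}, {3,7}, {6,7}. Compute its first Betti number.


b_1 = E - V + (number of components).
E = 6, V = 8, components = 3.
b_1 = 6 - 8 + 3 = 1

1


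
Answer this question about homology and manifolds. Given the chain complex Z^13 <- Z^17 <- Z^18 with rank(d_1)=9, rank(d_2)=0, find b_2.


rank H_k = rank(ker d_k) - rank(im d_{k+1}).
rank(ker d_2) = rank(C_2) - rank(d_2) = 18 - 0 = 18.
rank(im d_{2+1}) = 0.
rank H_2 = 18 - 0 = 18

18


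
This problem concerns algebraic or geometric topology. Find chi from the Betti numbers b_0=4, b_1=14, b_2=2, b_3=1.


chi = sum_k (-1)^k b_k.
= (4) + (-14) + (2) + (-1)
= -9

-9


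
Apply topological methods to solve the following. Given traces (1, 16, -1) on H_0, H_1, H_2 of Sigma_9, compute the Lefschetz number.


L(f) = tr(f_0*) - tr(f_1*) + tr(f_2*).
= 1 - (16) + (-1)
= -16

-16


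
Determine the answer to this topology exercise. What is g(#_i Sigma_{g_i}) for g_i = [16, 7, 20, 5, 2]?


Genus is additive under connected sum of orientable surfaces.
g = 16 + 7 + 20 + 5 + 2 = 50

50


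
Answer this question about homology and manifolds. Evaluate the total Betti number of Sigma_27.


For Sigma_27: b_0 = 1, b_1 = 2g = 54, b_2 = 1.
Total = 1 + 54 + 1 = 56

56


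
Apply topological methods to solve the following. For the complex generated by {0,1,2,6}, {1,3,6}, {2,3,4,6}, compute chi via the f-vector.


Enumerate all faces; f-vector: f_0=6, f_1=12, f_2=9, f_3=2.
chi = sum (-1)^k f_k = 1

1


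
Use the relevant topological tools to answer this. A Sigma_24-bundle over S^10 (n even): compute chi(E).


chi(S^10) = 2 (n even), chi(Sigma_24) = 2 - 2*24 = -46.
chi(E) = 2 * (-46) = -92

-92


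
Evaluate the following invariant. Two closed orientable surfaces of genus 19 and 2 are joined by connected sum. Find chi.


chi(Sigma_19) = 2 - 2*19 = -36
chi(Sigma_2) = 2 - 2*2 = -2
For surfaces: chi(A#B) = chi(A) + chi(B) - 2.
chi = -36 + -2 - 2 = -40

-40


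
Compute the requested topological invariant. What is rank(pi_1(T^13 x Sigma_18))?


pi_1(A x B) = pi_1(A) x pi_1(B); rank of abelianization = b_1.
b_1(T^13) = 13, b_1(Sigma_18) = 2*18 = 36.
b_1(product) = 13 + 36 = 49

49


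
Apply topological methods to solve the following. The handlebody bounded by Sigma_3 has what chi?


A genus-g handlebody deformation retracts to a wedge of g circles.
chi(vee_g S^1) = 1 - g.
chi(H_3) = 1 - 3 = -2

-2


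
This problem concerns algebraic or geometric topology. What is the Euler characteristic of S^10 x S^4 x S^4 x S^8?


chi is multiplicative: chi(X x Y) = chi(X) chi(Y).
Each even-dim sphere has chi = 2. There are 4 factors.
chi = 2^4 = 16

16


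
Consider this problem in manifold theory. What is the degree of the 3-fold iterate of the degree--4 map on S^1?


deg(f) = -4. Degree is multiplicative: deg(f^3) = (deg f)^3.
deg(f^3) = (-4)^3 = -64

-64


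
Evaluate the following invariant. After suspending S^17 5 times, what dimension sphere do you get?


Each suspension raises dimension by 1: Sigma S^n = S^{n+1}.
Sigma^5 S^17 = S^{17+5} = S^22

22


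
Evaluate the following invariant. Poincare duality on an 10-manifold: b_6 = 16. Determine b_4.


Poincare duality for closed orientable n-manifolds: b_k = b_{n-k}.
Here n = 10, so b_4 = b_6 = 16

16


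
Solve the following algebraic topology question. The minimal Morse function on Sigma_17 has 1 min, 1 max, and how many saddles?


A perfect Morse function has m_k = b_k.
For Sigma_17: b_0=1, b_1=2g=34, b_2=1.
Saddles m_1 = 2g = 34

34


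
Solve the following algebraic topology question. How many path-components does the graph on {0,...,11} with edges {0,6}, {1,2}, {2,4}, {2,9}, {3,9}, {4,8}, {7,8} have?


Run DFS/union-find over 12 vertices.
V = 12, E = 7.
Number of components = 5

5


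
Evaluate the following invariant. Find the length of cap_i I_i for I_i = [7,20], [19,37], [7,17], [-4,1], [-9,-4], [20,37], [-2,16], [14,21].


Intersection = [max(a_i), min(b_i)] = [20, -4].
Since 20 > -4, the intersection is empty.
Length = 0

0


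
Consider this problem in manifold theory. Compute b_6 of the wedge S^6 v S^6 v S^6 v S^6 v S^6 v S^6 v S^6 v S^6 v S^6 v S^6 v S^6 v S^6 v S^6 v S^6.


For a wedge of spheres, H_k (k>0) is free on one generator per sphere of dimension k.
Spheres of dimension 6: count = 14.
b_6 = 14

14


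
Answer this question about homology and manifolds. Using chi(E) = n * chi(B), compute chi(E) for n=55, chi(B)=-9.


For a finite covering: chi(E) = (number of sheets) * chi(B).
chi(E) = 55 * (-9) = -495

-495


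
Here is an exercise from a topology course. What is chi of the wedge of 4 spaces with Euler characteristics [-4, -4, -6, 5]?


chi(A v B) = chi(A) + chi(B) - 1 (one point identified).
For 4 spaces: chi = (sum chi_i) - (4 - 1).
sum = -9; chi = -9 - 3 = -12

-12


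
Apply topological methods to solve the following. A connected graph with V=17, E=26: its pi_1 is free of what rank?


For a connected graph: rank(pi_1) = b_1 = E - V + 1 = 1 - chi.
chi = V - E = 17 - 26 = -9.
rank = 1 - (-9) = 26 - 17 + 1 = 10

10


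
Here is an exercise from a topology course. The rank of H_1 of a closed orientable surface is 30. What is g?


For a closed orientable surface: b_1 = 2g.
30 = 2g
g = 30 / 2 = 15

15


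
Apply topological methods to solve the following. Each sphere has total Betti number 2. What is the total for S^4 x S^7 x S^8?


Total Betti number is multiplicative under products.
Each S^d (d>=1) has total Betti number 2.
There are 3 sphere factors.
Total = 2^3 = 8

8


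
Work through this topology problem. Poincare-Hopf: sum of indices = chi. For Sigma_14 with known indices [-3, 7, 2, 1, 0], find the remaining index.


Poincare-Hopf: sum of indices = chi(M).
chi(Sigma_14) = 2 - 2*14 = -26.
Sum of known indices = 7.
x = chi - (sum known) = -26 - (7) = -33

-33


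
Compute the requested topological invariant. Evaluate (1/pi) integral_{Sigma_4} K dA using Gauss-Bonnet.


Gauss-Bonnet: integral K dA = 2*pi*chi(M).
chi(Sigma_4) = 2 - 2*4 = -6.
(integral K dA)/pi = 2*chi = 2*(-6) = -12

-12


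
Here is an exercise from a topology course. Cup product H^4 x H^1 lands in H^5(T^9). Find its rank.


Cup product: H^p x H^q -> H^{p+q}; here p+q = 4+1 = 5.
rank H^k(T^n) = C(n,k).
C(9,5) = 126

126


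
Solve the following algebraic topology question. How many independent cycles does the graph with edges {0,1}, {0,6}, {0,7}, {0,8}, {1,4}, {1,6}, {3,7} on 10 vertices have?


b_1 = E - V + (number of components).
E = 7, V = 10, components = 4.
b_1 = 7 - 10 + 4 = 1

1


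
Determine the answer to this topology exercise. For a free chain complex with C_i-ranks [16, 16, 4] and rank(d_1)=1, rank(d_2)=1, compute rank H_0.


rank H_k = rank(ker d_k) - rank(im d_{k+1}).
rank(ker d_0) = rank(C_0) - rank(d_0) = 16 - 0 = 16.
rank(im d_{0+1}) = 1.
rank H_0 = 16 - 1 = 15

15


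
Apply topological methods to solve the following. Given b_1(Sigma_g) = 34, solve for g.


For a closed orientable surface: b_1 = 2g.
34 = 2g
g = 34 / 2 = 17

17


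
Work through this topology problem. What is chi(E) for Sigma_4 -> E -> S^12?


chi(S^12) = 2 (n even), chi(Sigma_4) = 2 - 2*4 = -6.
chi(E) = 2 * (-6) = -12

-12


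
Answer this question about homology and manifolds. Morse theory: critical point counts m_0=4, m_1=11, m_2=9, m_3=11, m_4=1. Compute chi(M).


Morse theory: chi(M) = sum_k (-1)^k m_k where m_k = #(index-k critical points).
= (4) + (-11) + (9) + (-11) + (1) = -8

-8


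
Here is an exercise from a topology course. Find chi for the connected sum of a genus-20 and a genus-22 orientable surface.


chi(Sigma_20) = 2 - 2*20 = -38
chi(Sigma_22) = 2 - 2*22 = -42
For surfaces: chi(A#B) = chi(A) + chi(B) - 2.
chi = -38 + -42 - 2 = -82

-82


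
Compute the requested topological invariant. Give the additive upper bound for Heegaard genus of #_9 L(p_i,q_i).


Heegaard genus satisfies g(A#B) <= g(A) + g(B).
Each lens space has g = 1.
Upper bound: 9 * 1 = 9

9


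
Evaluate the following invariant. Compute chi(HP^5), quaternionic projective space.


HP^5 has one cell in each dimension 0, 4, ..., 4*5 (5+1 cells, all even-dim).
chi = 5 + 1 = 6

6


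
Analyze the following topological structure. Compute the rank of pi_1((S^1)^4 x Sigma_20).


pi_1(A x B) = pi_1(A) x pi_1(B); rank of abelianization = b_1.
b_1(T^4) = 4, b_1(Sigma_20) = 2*20 = 40.
b_1(product) = 4 + 40 = 44

44


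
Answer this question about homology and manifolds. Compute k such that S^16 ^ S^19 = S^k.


S^m ^ S^n = S^{m+n}.
k = 16 + 19 = 35

35


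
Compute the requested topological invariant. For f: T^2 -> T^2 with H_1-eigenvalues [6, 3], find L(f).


For a torus self-map: L(f) = det(I - A) where A acts on H_1.
L(f) = (1-6) * (1-3) = -5 * -2 = 10

10


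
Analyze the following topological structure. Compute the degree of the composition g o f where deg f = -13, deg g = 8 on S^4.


Degree is multiplicative under composition: deg(g o f) = deg(g) * deg(f).
= 8 * -13 = -104

-104


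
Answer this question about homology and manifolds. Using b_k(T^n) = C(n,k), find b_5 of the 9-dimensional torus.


By the Kunneth formula, b_k(T^n) = C(n,k).
b_5(T^9) = C(9,5).
C(9,5) = 9!/(5!*4!) = 126

126


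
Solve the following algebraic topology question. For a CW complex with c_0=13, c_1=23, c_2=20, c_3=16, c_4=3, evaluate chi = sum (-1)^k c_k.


chi = sum_k (-1)^k c_k.
= (-1)^0*13 + (-1)^1*23 + (-1)^2*20 + (-1)^3*16 + (-1)^4*3
= (13) + (-23) + (20) + (-16) + (3)
= -3

-3


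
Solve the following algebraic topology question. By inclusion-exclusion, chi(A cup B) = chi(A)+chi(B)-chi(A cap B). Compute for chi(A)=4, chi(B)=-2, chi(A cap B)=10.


chi(A cup B) = chi(A) + chi(B) - chi(A cap B)
= 4 + (-2) - (10)
= -8

-8


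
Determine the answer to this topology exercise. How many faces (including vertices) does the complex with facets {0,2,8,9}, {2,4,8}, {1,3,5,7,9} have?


Each maximal simplex on m vertices has 2^m - 1 nonempty faces.
Take the union (dedupe shared faces).
Total distinct faces = 49

49


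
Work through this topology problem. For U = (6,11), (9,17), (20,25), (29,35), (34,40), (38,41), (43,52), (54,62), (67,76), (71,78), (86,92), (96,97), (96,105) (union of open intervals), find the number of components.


Sort and merge overlapping open intervals.
Merged: (6,17), (20,25), (29,41), (43,52), (54,62), (67,78), (86,92), (96,105).
Number of components = 8

8


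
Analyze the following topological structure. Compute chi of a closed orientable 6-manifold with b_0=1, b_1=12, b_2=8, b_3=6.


By Poincare duality b_k = b_{6-k}, so full Betti numbers: b_0=1, b_1=12, b_2=8, b_3=6, b_4=8, b_5=12, b_6=1.
chi = sum (-1)^k b_k = -12

-12


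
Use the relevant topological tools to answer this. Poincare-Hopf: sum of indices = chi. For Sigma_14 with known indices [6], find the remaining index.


Poincare-Hopf: sum of indices = chi(M).
chi(Sigma_14) = 2 - 2*14 = -26.
Sum of known indices = 6.
x = chi - (sum known) = -26 - (6) = -32

-32


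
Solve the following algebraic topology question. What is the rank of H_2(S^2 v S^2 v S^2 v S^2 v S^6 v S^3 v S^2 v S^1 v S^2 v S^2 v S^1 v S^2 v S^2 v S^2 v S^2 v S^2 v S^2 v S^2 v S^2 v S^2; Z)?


For a wedge of spheres, H_k (k>0) is free on one generator per sphere of dimension k.
Spheres of dimension 2: count = 16.
b_2 = 16

16


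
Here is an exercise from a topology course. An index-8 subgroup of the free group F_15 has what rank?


Nielsen-Schreier: an index-n subgroup of F_r is free of rank 1 + n(r-1).
Equivalently: chi(cover) = n*chi(base); chi(vee_r S^1) = 1 - 15 = -14.
chi(E) = 8*(-14) = -112; rank = 1 - chi(E) = 1 - (-112) = 113.
rank = 1 + 8*(15-1) = 1 + 112 = 113

113


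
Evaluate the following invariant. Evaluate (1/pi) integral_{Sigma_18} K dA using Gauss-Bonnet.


Gauss-Bonnet: integral K dA = 2*pi*chi(M).
chi(Sigma_18) = 2 - 2*18 = -34.
(integral K dA)/pi = 2*chi = 2*(-34) = -68

-68


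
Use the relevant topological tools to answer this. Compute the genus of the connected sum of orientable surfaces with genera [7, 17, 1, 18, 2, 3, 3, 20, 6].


Genus is additive under connected sum of orientable surfaces.
g = 7 + 17 + 1 + 18 + 2 + 3 + 3 + 20 + 6 = 77

77


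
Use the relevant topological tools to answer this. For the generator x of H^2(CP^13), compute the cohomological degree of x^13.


|x| = 2 in H^*(CP^n).
|x^13| = 13 * |x| = 13 * 2 = 26

26


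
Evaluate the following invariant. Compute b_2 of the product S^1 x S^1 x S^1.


Each S^d has Poincare polynomial 1 + t^d.
The product S^1 x S^1 x S^1 has Poincare polynomial prod(1+t^d_i).
Expanding: b_0=1, b_1=3, b_2=3, b_3=1.
b_2 = 3

3


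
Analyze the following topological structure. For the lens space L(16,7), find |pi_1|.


pi_1(L(p,q)) = Z/pZ for any q coprime to p.
|pi_1(L(16,7))| = 16

16


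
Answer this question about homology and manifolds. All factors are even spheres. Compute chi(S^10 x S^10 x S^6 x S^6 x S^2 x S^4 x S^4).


chi is multiplicative: chi(X x Y) = chi(X) chi(Y).
Each even-dim sphere has chi = 2. There are 7 factors.
chi = 2^7 = 128

128


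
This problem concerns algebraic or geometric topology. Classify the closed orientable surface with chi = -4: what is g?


chi = 2 - 2g for closed orientable surfaces.
-4 = 2 - 2g
2g = 2 - (-4) = 6
g = 3

3


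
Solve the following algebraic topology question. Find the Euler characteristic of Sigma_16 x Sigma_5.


chi(Sigma_16) = 2 - 2*16 = -30
chi(Sigma_5) = 2 - 2*5 = -8
chi(product) = (-30) * (-8) = 240

240
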